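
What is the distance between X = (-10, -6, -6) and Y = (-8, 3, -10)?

d = √[(x₂-x₁)² + (y₂-y₁)² + (z₂-z₁)²]
  = √[2² + 9² + (-4)²]
  = √[4 + 81 + 16]
  = √101
  ≈ 10.05

10.05


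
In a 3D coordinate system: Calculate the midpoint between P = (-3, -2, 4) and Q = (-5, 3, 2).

M = ((x₁+x₂)/2, (y₁+y₂)/2, (z₁+z₂)/2)
  = ((-3 - 5)/2, (-2 + 3)/2, (4 + 2)/2)
  = (-8/2, 1/2, 6/2)
  = (-4, 0.5, 3)

(-4, 0.5, 3)


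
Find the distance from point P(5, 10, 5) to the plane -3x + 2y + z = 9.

distance = |a·x₀ + b·y₀ + c·z₀ - d| / √(a² + b² + c²)
  = |(-3)·5 + 2·10 + 1·5 - 9| / √((-3)² + 2² + 1²)
  = |-15 + 20 + 5 - 9| / √(9 + 4 + 1)
  = |1| / √14
  = 1 / 3.742
  ≈ 0.2673

0.2673


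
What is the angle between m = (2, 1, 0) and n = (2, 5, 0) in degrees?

m·n = 2·2 + 1·5 + 0·0 = 4 + 5 + 0 = 9
|m| = √(2² + 1² + 0²) = √5 ≈ 2.236
|n| = √(2² + 5² + 0²) = √29 ≈ 5.385
cos θ = (m·n)/(|m||n|) = 9/(2.236·5.385) ≈ 0.7474
θ = arccos(0.7474) ≈ 41.63°

41.63°


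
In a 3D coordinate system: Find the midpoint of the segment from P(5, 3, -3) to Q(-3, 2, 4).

M = ((x₁+x₂)/2, (y₁+y₂)/2, (z₁+z₂)/2)
  = ((5 - 3)/2, (3 + 2)/2, (-3 + 4)/2)
  = (2/2, 5/2, 1/2)
  = (1, 2.5, 0.5)

(1, 2.5, 0.5)


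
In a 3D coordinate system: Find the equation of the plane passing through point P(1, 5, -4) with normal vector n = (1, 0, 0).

The plane through P with normal n = (a, b, c) satisfies n·(r - P) = 0,
i.e. ax + by + cz = a·x₀ + b·y₀ + c·z₀.
d = 1·1 + 0·5 + 0·(-4)
  = 1 + 0 + 0
  = 1
Equation: x = 1

x = 1


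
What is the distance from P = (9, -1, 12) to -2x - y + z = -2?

distance = |a·x₀ + b·y₀ + c·z₀ - d| / √(a² + b² + c²)
  = |(-2)·9 + (-1)·(-1) + 1·12 - (-2)| / √((-2)² + (-1)² + 1²)
  = |-18 + 1 + 12 + 2| / √(4 + 1 + 1)
  = |-3| / √6
  = 3 / 2.449
  ≈ 1.225

1.225


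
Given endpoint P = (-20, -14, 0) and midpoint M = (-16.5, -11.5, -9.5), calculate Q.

Q = 2M - P
  = (2·(-16.5) - (-20), 2·(-11.5) - (-14), 2·(-9.5) - 0)
  = (-33 + 20, -23 + 14, -19 + 0)
  = (-13, -9, -19)

(-13, -9, -19)


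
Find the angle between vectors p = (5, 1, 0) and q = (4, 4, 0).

p·q = 5·4 + 1·4 + 0·0 = 20 + 4 + 0 = 24
|p| = √(5² + 1² + 0²) = √26 ≈ 5.099
|q| = √(4² + 4² + 0²) = √32 ≈ 5.657
cos θ = (p·q)/(|p||q|) = 24/(5.099·5.657) ≈ 0.8321
θ = arccos(0.8321) ≈ 33.69°

33.69°


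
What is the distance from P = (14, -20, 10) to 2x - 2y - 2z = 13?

distance = |a·x₀ + b·y₀ + c·z₀ - d| / √(a² + b² + c²)
  = |2·14 + (-2)·(-20) + (-2)·10 - 13| / √(2² + (-2)² + (-2)²)
  = |28 + 40 - 20 - 13| / √(4 + 4 + 4)
  = |35| / √12
  = 35 / 3.464
  ≈ 10.1

10.1


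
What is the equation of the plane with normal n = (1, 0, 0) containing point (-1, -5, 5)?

The plane through P with normal n = (a, b, c) satisfies n·(r - P) = 0,
i.e. ax + by + cz = a·x₀ + b·y₀ + c·z₀.
d = 1·(-1) + 0·(-5) + 0·5
  = -1 + 0 + 0
  = -1
Equation: x = -1

x = -1


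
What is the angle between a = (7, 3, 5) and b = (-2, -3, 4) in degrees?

a·b = 7·(-2) + 3·(-3) + 5·4 = -14 - 9 + 20 = -3
|a| = √(7² + 3² + 5²) = √83 ≈ 9.11
|b| = √((-2)² + (-3)² + 4²) = √29 ≈ 5.385
cos θ = (a·b)/(|a||b|) = -3/(9.11·5.385) ≈ -0.06115
θ = arccos(-0.06115) ≈ 93.51°

93.51°


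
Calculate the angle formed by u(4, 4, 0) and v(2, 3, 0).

u·v = 4·2 + 4·3 + 0·0 = 8 + 12 + 0 = 20
|u| = √(4² + 4² + 0²) = √32 ≈ 5.657
|v| = √(2² + 3² + 0²) = √13 ≈ 3.606
cos θ = (u·v)/(|u||v|) = 20/(5.657·3.606) ≈ 0.9806
θ = arccos(0.9806) ≈ 11.31°

11.31°


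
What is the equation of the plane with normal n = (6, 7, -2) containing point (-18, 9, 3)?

The plane through P with normal n = (a, b, c) satisfies n·(r - P) = 0,
i.e. ax + by + cz = a·x₀ + b·y₀ + c·z₀.
d = 6·(-18) + 7·9 + (-2)·3
  = -108 + 63 - 6
  = -51
Equation: 6x + 7y - 2z = -51

6x + 7y - 2z = -51


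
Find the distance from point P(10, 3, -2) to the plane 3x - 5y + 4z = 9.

distance = |a·x₀ + b·y₀ + c·z₀ - d| / √(a² + b² + c²)
  = |3·10 + (-5)·3 + 4·(-2) - 9| / √(3² + (-5)² + 4²)
  = |30 - 15 - 8 - 9| / √(9 + 25 + 16)
  = |-2| / √50
  = 2 / 7.071
  ≈ 0.2828

0.2828


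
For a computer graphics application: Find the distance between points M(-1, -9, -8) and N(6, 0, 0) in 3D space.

d = √[(x₂-x₁)² + (y₂-y₁)² + (z₂-z₁)²]
  = √[7² + 9² + 8²]
  = √[49 + 81 + 64]
  = √194
  ≈ 13.93

13.93


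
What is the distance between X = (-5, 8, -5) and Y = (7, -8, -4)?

d = √[(x₂-x₁)² + (y₂-y₁)² + (z₂-z₁)²]
  = √[12² + (-16)² + 1²]
  = √[144 + 256 + 1]
  = √401
  ≈ 20.02

20.02


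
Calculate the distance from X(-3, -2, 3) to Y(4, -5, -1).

d = √[(x₂-x₁)² + (y₂-y₁)² + (z₂-z₁)²]
  = √[7² + (-3)² + (-4)²]
  = √[49 + 9 + 16]
  = √74
  ≈ 8.602

8.602


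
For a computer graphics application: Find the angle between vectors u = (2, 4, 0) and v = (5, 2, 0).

u·v = 2·5 + 4·2 + 0·0 = 10 + 8 + 0 = 18
|u| = √(2² + 4² + 0²) = √20 ≈ 4.472
|v| = √(5² + 2² + 0²) = √29 ≈ 5.385
cos θ = (u·v)/(|u||v|) = 18/(4.472·5.385) ≈ 0.7474
θ = arccos(0.7474) ≈ 41.63°

41.63°


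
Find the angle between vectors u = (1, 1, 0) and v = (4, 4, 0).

u·v = 1·4 + 1·4 + 0·0 = 4 + 4 + 0 = 8
|u| = √(1² + 1² + 0²) = √2 ≈ 1.414
|v| = √(4² + 4² + 0²) = √32 ≈ 5.657
cos θ = (u·v)/(|u||v|) = 8/(1.414·5.657) ≈ 1
θ = arccos(1) ≈ 0°

0°


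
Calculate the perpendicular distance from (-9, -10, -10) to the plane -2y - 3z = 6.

distance = |a·x₀ + b·y₀ + c·z₀ - d| / √(a² + b² + c²)
  = |0·(-9) + (-2)·(-10) + (-3)·(-10) - 6| / √(0² + (-2)² + (-3)²)
  = |0 + 20 + 30 - 6| / √(0 + 4 + 9)
  = |44| / √13
  = 44 / 3.606
  ≈ 12.2

12.2


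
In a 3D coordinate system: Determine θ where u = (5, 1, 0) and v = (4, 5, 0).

u·v = 5·4 + 1·5 + 0·0 = 20 + 5 + 0 = 25
|u| = √(5² + 1² + 0²) = √26 ≈ 5.099
|v| = √(4² + 5² + 0²) = √41 ≈ 6.403
cos θ = (u·v)/(|u||v|) = 25/(5.099·6.403) ≈ 0.7657
θ = arccos(0.7657) ≈ 40.03°

40.03°


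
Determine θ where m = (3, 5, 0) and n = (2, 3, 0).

m·n = 3·2 + 5·3 + 0·0 = 6 + 15 + 0 = 21
|m| = √(3² + 5² + 0²) = √34 ≈ 5.831
|n| = √(2² + 3² + 0²) = √13 ≈ 3.606
cos θ = (m·n)/(|m||n|) = 21/(5.831·3.606) ≈ 0.9989
θ = arccos(0.9989) ≈ 2.726°

2.726°


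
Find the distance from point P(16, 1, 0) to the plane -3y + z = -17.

distance = |a·x₀ + b·y₀ + c·z₀ - d| / √(a² + b² + c²)
  = |0·16 + (-3)·1 + 1·0 - (-17)| / √(0² + (-3)² + 1²)
  = |0 - 3 + 0 + 17| / √(0 + 9 + 1)
  = |14| / √10
  = 14 / 3.162
  ≈ 4.427

4.427


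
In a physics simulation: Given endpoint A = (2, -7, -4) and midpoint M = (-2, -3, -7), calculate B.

B = 2M - A
  = (2·(-2) - 2, 2·(-3) - (-7), 2·(-7) - (-4))
  = (-4 - 2, -6 + 7, -14 + 4)
  = (-6, 1, -10)

(-6, 1, -10)


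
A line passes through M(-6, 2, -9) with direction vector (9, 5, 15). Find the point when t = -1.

P(t) = M + t·d
  = (-6 + 9·(-1), 2 + 5·(-1), -9 + 15·(-1))
  = (-6 - 9, 2 - 5, -9 - 15)
  = (-15, -3, -24)

(-15, -3, -24)


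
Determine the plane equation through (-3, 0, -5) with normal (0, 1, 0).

The plane through P with normal n = (a, b, c) satisfies n·(r - P) = 0,
i.e. ax + by + cz = a·x₀ + b·y₀ + c·z₀.
d = 0·(-3) + 1·0 + 0·(-5)
  = 0 + 0 + 0
  = 0
Equation: y = 0

y = 0


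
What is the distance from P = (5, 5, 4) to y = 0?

distance = |a·x₀ + b·y₀ + c·z₀ - d| / √(a² + b² + c²)
  = |0·5 + 1·5 + 0·4 - 0| / √(0² + 1² + 0²)
  = |0 + 5 + 0 + 0| / √(0 + 1 + 0)
  = |5| / √1
  = 5 / 1
  ≈ 5

5


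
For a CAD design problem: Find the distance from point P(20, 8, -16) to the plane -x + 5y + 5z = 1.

distance = |a·x₀ + b·y₀ + c·z₀ - d| / √(a² + b² + c²)
  = |(-1)·20 + 5·8 + 5·(-16) - 1| / √((-1)² + 5² + 5²)
  = |-20 + 40 - 80 - 1| / √(1 + 25 + 25)
  = |-61| / √51
  = 61 / 7.141
  ≈ 8.542

8.542


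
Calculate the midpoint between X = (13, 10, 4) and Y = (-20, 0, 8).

M = ((x₁+x₂)/2, (y₁+y₂)/2, (z₁+z₂)/2)
  = ((13 - 20)/2, (10 + 0)/2, (4 + 8)/2)
  = (-7/2, 10/2, 12/2)
  = (-3.5, 5, 6)

(-3.5, 5, 6)


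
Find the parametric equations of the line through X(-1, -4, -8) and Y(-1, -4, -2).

Direction vector d = Y - X = (-1 + 1, -4 + 4, -2 + 8) = (0, 0, 6)
Parametric form r = X + t·d:
x = -1, y = -4, z = -8 + 6t

x = -1, y = -4, z = -8 + 6t


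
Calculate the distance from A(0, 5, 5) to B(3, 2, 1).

d = √[(x₂-x₁)² + (y₂-y₁)² + (z₂-z₁)²]
  = √[3² + (-3)² + (-4)²]
  = √[9 + 9 + 16]
  = √34
  ≈ 5.831

5.831


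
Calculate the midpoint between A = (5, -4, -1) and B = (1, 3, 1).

M = ((x₁+x₂)/2, (y₁+y₂)/2, (z₁+z₂)/2)
  = ((5 + 1)/2, (-4 + 3)/2, (-1 + 1)/2)
  = (6/2, -1/2, 0/2)
  = (3, -0.5, 0)

(3, -0.5, 0)


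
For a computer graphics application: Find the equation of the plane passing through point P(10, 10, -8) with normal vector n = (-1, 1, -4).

The plane through P with normal n = (a, b, c) satisfies n·(r - P) = 0,
i.e. ax + by + cz = a·x₀ + b·y₀ + c·z₀.
d = (-1)·10 + 1·10 + (-4)·(-8)
  = -10 + 10 + 32
  = 32
Equation: -x + y - 4z = 32

-x + y - 4z = 32


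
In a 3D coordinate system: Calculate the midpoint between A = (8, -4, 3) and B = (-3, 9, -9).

M = ((x₁+x₂)/2, (y₁+y₂)/2, (z₁+z₂)/2)
  = ((8 - 3)/2, (-4 + 9)/2, (3 - 9)/2)
  = (5/2, 5/2, -6/2)
  = (2.5, 2.5, -3)

(2.5, 2.5, -3)


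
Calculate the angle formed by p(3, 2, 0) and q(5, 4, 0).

p·q = 3·5 + 2·4 + 0·0 = 15 + 8 + 0 = 23
|p| = √(3² + 2² + 0²) = √13 ≈ 3.606
|q| = √(5² + 4² + 0²) = √41 ≈ 6.403
cos θ = (p·q)/(|p||q|) = 23/(3.606·6.403) ≈ 0.9962
θ = arccos(0.9962) ≈ 4.97°

4.97°


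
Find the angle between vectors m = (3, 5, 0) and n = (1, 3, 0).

m·n = 3·1 + 5·3 + 0·0 = 3 + 15 + 0 = 18
|m| = √(3² + 5² + 0²) = √34 ≈ 5.831
|n| = √(1² + 3² + 0²) = √10 ≈ 3.162
cos θ = (m·n)/(|m||n|) = 18/(5.831·3.162) ≈ 0.9762
θ = arccos(0.9762) ≈ 12.53°

12.53°


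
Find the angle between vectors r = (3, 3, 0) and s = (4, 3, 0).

r·s = 3·4 + 3·3 + 0·0 = 12 + 9 + 0 = 21
|r| = √(3² + 3² + 0²) = √18 ≈ 4.243
|s| = √(4² + 3² + 0²) = √25 ≈ 5
cos θ = (r·s)/(|r||s|) = 21/(4.243·5) ≈ 0.9899
θ = arccos(0.9899) ≈ 8.13°

8.13°


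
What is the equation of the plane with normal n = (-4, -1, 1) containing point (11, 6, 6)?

The plane through P with normal n = (a, b, c) satisfies n·(r - P) = 0,
i.e. ax + by + cz = a·x₀ + b·y₀ + c·z₀.
d = (-4)·11 + (-1)·6 + 1·6
  = -44 - 6 + 6
  = -44
Equation: -4x - y + z = -44

-4x - y + z = -44


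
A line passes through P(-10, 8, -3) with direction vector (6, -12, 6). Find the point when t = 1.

P(t) = P + t·d
  = (-10 + 6·1, 8 + (-12)·1, -3 + 6·1)
  = (-10 + 6, 8 - 12, -3 + 6)
  = (-4, -4, 3)

(-4, -4, 3)


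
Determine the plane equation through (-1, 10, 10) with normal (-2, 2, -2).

The plane through P with normal n = (a, b, c) satisfies n·(r - P) = 0,
i.e. ax + by + cz = a·x₀ + b·y₀ + c·z₀.
d = (-2)·(-1) + 2·10 + (-2)·10
  = 2 + 20 - 20
  = 2
Equation: -2x + 2y - 2z = 2

-2x + 2y - 2z = 2


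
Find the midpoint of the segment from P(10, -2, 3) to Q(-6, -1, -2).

M = ((x₁+x₂)/2, (y₁+y₂)/2, (z₁+z₂)/2)
  = ((10 - 6)/2, (-2 - 1)/2, (3 - 2)/2)
  = (4/2, -3/2, 1/2)
  = (2, -1.5, 0.5)

(2, -1.5, 0.5)


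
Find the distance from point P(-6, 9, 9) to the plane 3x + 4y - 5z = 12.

distance = |a·x₀ + b·y₀ + c·z₀ - d| / √(a² + b² + c²)
  = |3·(-6) + 4·9 + (-5)·9 - 12| / √(3² + 4² + (-5)²)
  = |-18 + 36 - 45 - 12| / √(9 + 16 + 25)
  = |-39| / √50
  = 39 / 7.071
  ≈ 5.515

5.515


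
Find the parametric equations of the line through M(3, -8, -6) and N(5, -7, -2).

Direction vector d = N - M = (5 - 3, -7 + 8, -2 + 6) = (2, 1, 4)
Parametric form r = M + t·d:
x = 3 + 2t, y = -8 + t, z = -6 + 4t

x = 3 + 2t, y = -8 + t, z = -6 + 4t


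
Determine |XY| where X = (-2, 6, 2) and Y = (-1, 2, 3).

d = √[(x₂-x₁)² + (y₂-y₁)² + (z₂-z₁)²]
  = √[1² + (-4)² + 1²]
  = √[1 + 16 + 1]
  = √18
  ≈ 4.243

4.243


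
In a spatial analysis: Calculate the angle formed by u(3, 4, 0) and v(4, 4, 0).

u·v = 3·4 + 4·4 + 0·0 = 12 + 16 + 0 = 28
|u| = √(3² + 4² + 0²) = √25 ≈ 5
|v| = √(4² + 4² + 0²) = √32 ≈ 5.657
cos θ = (u·v)/(|u||v|) = 28/(5·5.657) ≈ 0.9899
θ = arccos(0.9899) ≈ 8.13°

8.13°


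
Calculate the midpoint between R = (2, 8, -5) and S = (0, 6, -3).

M = ((x₁+x₂)/2, (y₁+y₂)/2, (z₁+z₂)/2)
  = ((2 + 0)/2, (8 + 6)/2, (-5 - 3)/2)
  = (2/2, 14/2, -8/2)
  = (1, 7, -4)

(1, 7, -4)


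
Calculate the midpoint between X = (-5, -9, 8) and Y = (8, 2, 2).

M = ((x₁+x₂)/2, (y₁+y₂)/2, (z₁+z₂)/2)
  = ((-5 + 8)/2, (-9 + 2)/2, (8 + 2)/2)
  = (3/2, -7/2, 10/2)
  = (1.5, -3.5, 5)

(1.5, -3.5, 5)


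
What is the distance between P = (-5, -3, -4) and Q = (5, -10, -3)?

d = √[(x₂-x₁)² + (y₂-y₁)² + (z₂-z₁)²]
  = √[10² + (-7)² + 1²]
  = √[100 + 49 + 1]
  = √150
  ≈ 12.25

12.25


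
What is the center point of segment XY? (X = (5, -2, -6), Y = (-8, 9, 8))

M = ((x₁+x₂)/2, (y₁+y₂)/2, (z₁+z₂)/2)
  = ((5 - 8)/2, (-2 + 9)/2, (-6 + 8)/2)
  = (-3/2, 7/2, 2/2)
  = (-1.5, 3.5, 1)

(-1.5, 3.5, 1)


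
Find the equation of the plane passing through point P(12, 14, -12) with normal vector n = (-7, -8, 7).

The plane through P with normal n = (a, b, c) satisfies n·(r - P) = 0,
i.e. ax + by + cz = a·x₀ + b·y₀ + c·z₀.
d = (-7)·12 + (-8)·14 + 7·(-12)
  = -84 - 112 - 84
  = -280
Equation: -7x - 8y + 7z = -280

-7x - 8y + 7z = -280


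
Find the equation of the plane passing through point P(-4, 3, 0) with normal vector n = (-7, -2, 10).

The plane through P with normal n = (a, b, c) satisfies n·(r - P) = 0,
i.e. ax + by + cz = a·x₀ + b·y₀ + c·z₀.
d = (-7)·(-4) + (-2)·3 + 10·0
  = 28 - 6 + 0
  = 22
Equation: -7x - 2y + 10z = 22

-7x - 2y + 10z = 22


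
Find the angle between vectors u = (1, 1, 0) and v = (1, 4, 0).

u·v = 1·1 + 1·4 + 0·0 = 1 + 4 + 0 = 5
|u| = √(1² + 1² + 0²) = √2 ≈ 1.414
|v| = √(1² + 4² + 0²) = √17 ≈ 4.123
cos θ = (u·v)/(|u||v|) = 5/(1.414·4.123) ≈ 0.8575
θ = arccos(0.8575) ≈ 30.96°

30.96°


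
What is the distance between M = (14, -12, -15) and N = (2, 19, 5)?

d = √[(x₂-x₁)² + (y₂-y₁)² + (z₂-z₁)²]
  = √[(-12)² + 31² + 20²]
  = √[144 + 961 + 400]
  = √1505
  ≈ 38.79

38.79


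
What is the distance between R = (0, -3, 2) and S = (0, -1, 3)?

d = √[(x₂-x₁)² + (y₂-y₁)² + (z₂-z₁)²]
  = √[0² + 2² + 1²]
  = √[0 + 4 + 1]
  = √5
  ≈ 2.236

2.236


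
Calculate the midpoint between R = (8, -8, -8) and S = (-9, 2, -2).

M = ((x₁+x₂)/2, (y₁+y₂)/2, (z₁+z₂)/2)
  = ((8 - 9)/2, (-8 + 2)/2, (-8 - 2)/2)
  = (-1/2, -6/2, -10/2)
  = (-0.5, -3, -5)

(-0.5, -3, -5)


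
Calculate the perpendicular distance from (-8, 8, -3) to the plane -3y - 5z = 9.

distance = |a·x₀ + b·y₀ + c·z₀ - d| / √(a² + b² + c²)
  = |0·(-8) + (-3)·8 + (-5)·(-3) - 9| / √(0² + (-3)² + (-5)²)
  = |0 - 24 + 15 - 9| / √(0 + 9 + 25)
  = |-18| / √34
  = 18 / 5.831
  ≈ 3.087

3.087


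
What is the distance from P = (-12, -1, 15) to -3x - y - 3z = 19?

distance = |a·x₀ + b·y₀ + c·z₀ - d| / √(a² + b² + c²)
  = |(-3)·(-12) + (-1)·(-1) + (-3)·15 - 19| / √((-3)² + (-1)² + (-3)²)
  = |36 + 1 - 45 - 19| / √(9 + 1 + 9)
  = |-27| / √19
  = 27 / 4.359
  ≈ 6.194

6.194


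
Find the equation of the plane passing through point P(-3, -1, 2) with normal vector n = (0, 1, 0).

The plane through P with normal n = (a, b, c) satisfies n·(r - P) = 0,
i.e. ax + by + cz = a·x₀ + b·y₀ + c·z₀.
d = 0·(-3) + 1·(-1) + 0·2
  = 0 - 1 + 0
  = -1
Equation: y = -1

y = -1


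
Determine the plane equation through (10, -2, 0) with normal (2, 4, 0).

The plane through P with normal n = (a, b, c) satisfies n·(r - P) = 0,
i.e. ax + by + cz = a·x₀ + b·y₀ + c·z₀.
d = 2·10 + 4·(-2) + 0·0
  = 20 - 8 + 0
  = 12
Equation: 2x + 4y = 12

2x + 4y = 12


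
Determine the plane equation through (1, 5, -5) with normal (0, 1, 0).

The plane through P with normal n = (a, b, c) satisfies n·(r - P) = 0,
i.e. ax + by + cz = a·x₀ + b·y₀ + c·z₀.
d = 0·1 + 1·5 + 0·(-5)
  = 0 + 5 + 0
  = 5
Equation: y = 5

y = 5


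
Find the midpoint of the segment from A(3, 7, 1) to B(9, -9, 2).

M = ((x₁+x₂)/2, (y₁+y₂)/2, (z₁+z₂)/2)
  = ((3 + 9)/2, (7 - 9)/2, (1 + 2)/2)
  = (12/2, -2/2, 3/2)
  = (6, -1, 1.5)

(6, -1, 1.5)


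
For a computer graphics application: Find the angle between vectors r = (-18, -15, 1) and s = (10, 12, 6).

r·s = (-18)·10 + (-15)·12 + 1·6 = -180 - 180 + 6 = -354
|r| = √((-18)² + (-15)² + 1²) = √550 ≈ 23.45
|s| = √(10² + 12² + 6²) = √280 ≈ 16.73
cos θ = (r·s)/(|r||s|) = -354/(23.45·16.73) ≈ -0.9021
θ = arccos(-0.9021) ≈ 154.4°

154.4°


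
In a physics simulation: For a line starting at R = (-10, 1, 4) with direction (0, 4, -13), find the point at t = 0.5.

P(t) = R + t·d
  = (-10 + 0·0.5, 1 + 4·0.5, 4 + (-13)·0.5)
  = (-10 + 0, 1 + 2, 4 - 6.5)
  = (-10, 3, -2.5)

(-10, 3, -2.5)


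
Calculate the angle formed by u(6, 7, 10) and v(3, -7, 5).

u·v = 6·3 + 7·(-7) + 10·5 = 18 - 49 + 50 = 19
|u| = √(6² + 7² + 10²) = √185 ≈ 13.6
|v| = √(3² + (-7)² + 5²) = √83 ≈ 9.11
cos θ = (u·v)/(|u||v|) = 19/(13.6·9.11) ≈ 0.1533
θ = arccos(0.1533) ≈ 81.18°

81.18°


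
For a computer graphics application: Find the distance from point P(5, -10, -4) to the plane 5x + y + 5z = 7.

distance = |a·x₀ + b·y₀ + c·z₀ - d| / √(a² + b² + c²)
  = |5·5 + 1·(-10) + 5·(-4) - 7| / √(5² + 1² + 5²)
  = |25 - 10 - 20 - 7| / √(25 + 1 + 25)
  = |-12| / √51
  = 12 / 7.141
  ≈ 1.68

1.68


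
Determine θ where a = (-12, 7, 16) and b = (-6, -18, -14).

a·b = (-12)·(-6) + 7·(-18) + 16·(-14) = 72 - 126 - 224 = -278
|a| = √((-12)² + 7² + 16²) = √449 ≈ 21.19
|b| = √((-6)² + (-18)² + (-14)²) = √556 ≈ 23.58
cos θ = (a·b)/(|a||b|) = -278/(21.19·23.58) ≈ -0.5564
θ = arccos(-0.5564) ≈ 123.8°

123.8°


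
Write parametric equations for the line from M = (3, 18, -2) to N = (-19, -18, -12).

Direction vector d = N - M = (-19 - 3, -18 - 18, -12 + 2) = (-22, -36, -10)
Parametric form r = M + t·d:
x = 3 - 22t, y = 18 - 36t, z = -2 - 10t

x = 3 - 22t, y = 18 - 36t, z = -2 - 10t


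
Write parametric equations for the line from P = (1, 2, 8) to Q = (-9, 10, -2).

Direction vector d = Q - P = (-9 - 1, 10 - 2, -2 - 8) = (-10, 8, -10)
Parametric form r = P + t·d:
x = 1 - 10t, y = 2 + 8t, z = 8 - 10t

x = 1 - 10t, y = 2 + 8t, z = 8 - 10t


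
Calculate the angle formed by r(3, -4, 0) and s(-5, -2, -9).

r·s = 3·(-5) + (-4)·(-2) + 0·(-9) = -15 + 8 + 0 = -7
|r| = √(3² + (-4)² + 0²) = √25 ≈ 5
|s| = √((-5)² + (-2)² + (-9)²) = √110 ≈ 10.49
cos θ = (r·s)/(|r||s|) = -7/(5·10.49) ≈ -0.1335
θ = arccos(-0.1335) ≈ 97.67°

97.67°


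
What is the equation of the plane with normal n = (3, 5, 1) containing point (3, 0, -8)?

The plane through P with normal n = (a, b, c) satisfies n·(r - P) = 0,
i.e. ax + by + cz = a·x₀ + b·y₀ + c·z₀.
d = 3·3 + 5·0 + 1·(-8)
  = 9 + 0 - 8
  = 1
Equation: 3x + 5y + z = 1

3x + 5y + z = 1


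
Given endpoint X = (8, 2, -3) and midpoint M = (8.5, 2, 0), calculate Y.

Y = 2M - X
  = (2·8.5 - 8, 2·2 - 2, 2·0 - (-3))
  = (17 - 8, 4 - 2, 0 + 3)
  = (9, 2, 3)

(9, 2, 3)


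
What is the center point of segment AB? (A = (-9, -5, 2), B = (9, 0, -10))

M = ((x₁+x₂)/2, (y₁+y₂)/2, (z₁+z₂)/2)
  = ((-9 + 9)/2, (-5 + 0)/2, (2 - 10)/2)
  = (0/2, -5/2, -8/2)
  = (0, -2.5, -4)

(0, -2.5, -4)


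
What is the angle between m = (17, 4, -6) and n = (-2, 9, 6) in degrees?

m·n = 17·(-2) + 4·9 + (-6)·6 = -34 + 36 - 36 = -34
|m| = √(17² + 4² + (-6)²) = √341 ≈ 18.47
|n| = √((-2)² + 9² + 6²) = √121 ≈ 11
cos θ = (m·n)/(|m||n|) = -34/(18.47·11) ≈ -0.1674
θ = arccos(-0.1674) ≈ 99.64°

99.64°


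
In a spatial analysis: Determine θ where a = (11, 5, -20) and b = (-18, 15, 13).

a·b = 11·(-18) + 5·15 + (-20)·13 = -198 + 75 - 260 = -383
|a| = √(11² + 5² + (-20)²) = √546 ≈ 23.37
|b| = √((-18)² + 15² + 13²) = √718 ≈ 26.8
cos θ = (a·b)/(|a||b|) = -383/(23.37·26.8) ≈ -0.6117
θ = arccos(-0.6117) ≈ 127.7°

127.7°


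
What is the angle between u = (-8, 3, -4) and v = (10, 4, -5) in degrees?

u·v = (-8)·10 + 3·4 + (-4)·(-5) = -80 + 12 + 20 = -48
|u| = √((-8)² + 3² + (-4)²) = √89 ≈ 9.434
|v| = √(10² + 4² + (-5)²) = √141 ≈ 11.87
cos θ = (u·v)/(|u||v|) = -48/(9.434·11.87) ≈ -0.4285
θ = arccos(-0.4285) ≈ 115.4°

115.4°


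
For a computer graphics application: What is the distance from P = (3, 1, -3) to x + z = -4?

distance = |a·x₀ + b·y₀ + c·z₀ - d| / √(a² + b² + c²)
  = |1·3 + 0·1 + 1·(-3) - (-4)| / √(1² + 0² + 1²)
  = |3 + 0 - 3 + 4| / √(1 + 0 + 1)
  = |4| / √2
  = 4 / 1.414
  ≈ 2.828

2.828


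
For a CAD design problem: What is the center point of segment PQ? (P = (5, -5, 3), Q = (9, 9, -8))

M = ((x₁+x₂)/2, (y₁+y₂)/2, (z₁+z₂)/2)
  = ((5 + 9)/2, (-5 + 9)/2, (3 - 8)/2)
  = (14/2, 4/2, -5/2)
  = (7, 2, -2.5)

(7, 2, -2.5)


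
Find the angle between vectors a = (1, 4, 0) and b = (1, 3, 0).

a·b = 1·1 + 4·3 + 0·0 = 1 + 12 + 0 = 13
|a| = √(1² + 4² + 0²) = √17 ≈ 4.123
|b| = √(1² + 3² + 0²) = √10 ≈ 3.162
cos θ = (a·b)/(|a||b|) = 13/(4.123·3.162) ≈ 0.9971
θ = arccos(0.9971) ≈ 4.399°

4.399°


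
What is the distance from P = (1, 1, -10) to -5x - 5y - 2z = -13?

distance = |a·x₀ + b·y₀ + c·z₀ - d| / √(a² + b² + c²)
  = |(-5)·1 + (-5)·1 + (-2)·(-10) - (-13)| / √((-5)² + (-5)² + (-2)²)
  = |-5 - 5 + 20 + 13| / √(25 + 25 + 4)
  = |23| / √54
  = 23 / 7.348
  ≈ 3.13

3.13


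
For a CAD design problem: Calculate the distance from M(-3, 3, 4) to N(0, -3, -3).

d = √[(x₂-x₁)² + (y₂-y₁)² + (z₂-z₁)²]
  = √[3² + (-6)² + (-7)²]
  = √[9 + 36 + 49]
  = √94
  ≈ 9.695

9.695


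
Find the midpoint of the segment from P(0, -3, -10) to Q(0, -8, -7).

M = ((x₁+x₂)/2, (y₁+y₂)/2, (z₁+z₂)/2)
  = ((0 + 0)/2, (-3 - 8)/2, (-10 - 7)/2)
  = (0/2, -11/2, -17/2)
  = (0, -5.5, -8.5)

(0, -5.5, -8.5)


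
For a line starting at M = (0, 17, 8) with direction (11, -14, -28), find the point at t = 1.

P(t) = M + t·d
  = (0 + 11·1, 17 + (-14)·1, 8 + (-28)·1)
  = (0 + 11, 17 - 14, 8 - 28)
  = (11, 3, -20)

(11, 3, -20)


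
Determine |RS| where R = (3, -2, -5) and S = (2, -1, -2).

d = √[(x₂-x₁)² + (y₂-y₁)² + (z₂-z₁)²]
  = √[(-1)² + 1² + 3²]
  = √[1 + 1 + 9]
  = √11
  ≈ 3.317

3.317


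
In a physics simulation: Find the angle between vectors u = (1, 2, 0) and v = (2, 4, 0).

u·v = 1·2 + 2·4 + 0·0 = 2 + 8 + 0 = 10
|u| = √(1² + 2² + 0²) = √5 ≈ 2.236
|v| = √(2² + 4² + 0²) = √20 ≈ 4.472
cos θ = (u·v)/(|u||v|) = 10/(2.236·4.472) ≈ 1
θ = arccos(1) ≈ 0°

0°


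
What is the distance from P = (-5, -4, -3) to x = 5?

distance = |a·x₀ + b·y₀ + c·z₀ - d| / √(a² + b² + c²)
  = |1·(-5) + 0·(-4) + 0·(-3) - 5| / √(1² + 0² + 0²)
  = |-5 + 0 + 0 - 5| / √(1 + 0 + 0)
  = |-10| / √1
  = 10 / 1
  ≈ 10

10


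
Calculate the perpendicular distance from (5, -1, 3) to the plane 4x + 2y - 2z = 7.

distance = |a·x₀ + b·y₀ + c·z₀ - d| / √(a² + b² + c²)
  = |4·5 + 2·(-1) + (-2)·3 - 7| / √(4² + 2² + (-2)²)
  = |20 - 2 - 6 - 7| / √(16 + 4 + 4)
  = |5| / √24
  = 5 / 4.899
  ≈ 1.021

1.021


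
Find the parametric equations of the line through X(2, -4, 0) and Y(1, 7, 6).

Direction vector d = Y - X = (1 - 2, 7 + 4, 6 + 0) = (-1, 11, 6)
Parametric form r = X + t·d:
x = 2 - t, y = -4 + 11t, z = 0 + 6t

x = 2 - t, y = -4 + 11t, z = 0 + 6t


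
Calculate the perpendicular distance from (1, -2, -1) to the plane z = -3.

distance = |a·x₀ + b·y₀ + c·z₀ - d| / √(a² + b² + c²)
  = |0·1 + 0·(-2) + 1·(-1) - (-3)| / √(0² + 0² + 1²)
  = |0 + 0 - 1 + 3| / √(0 + 0 + 1)
  = |2| / √1
  = 2 / 1
  ≈ 2

2


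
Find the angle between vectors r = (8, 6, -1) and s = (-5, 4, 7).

r·s = 8·(-5) + 6·4 + (-1)·7 = -40 + 24 - 7 = -23
|r| = √(8² + 6² + (-1)²) = √101 ≈ 10.05
|s| = √((-5)² + 4² + 7²) = √90 ≈ 9.487
cos θ = (r·s)/(|r||s|) = -23/(10.05·9.487) ≈ -0.2412
θ = arccos(-0.2412) ≈ 104°

104°


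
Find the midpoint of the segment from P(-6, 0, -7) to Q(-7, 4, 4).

M = ((x₁+x₂)/2, (y₁+y₂)/2, (z₁+z₂)/2)
  = ((-6 - 7)/2, (0 + 4)/2, (-7 + 4)/2)
  = (-13/2, 4/2, -3/2)
  = (-6.5, 2, -1.5)

(-6.5, 2, -1.5)


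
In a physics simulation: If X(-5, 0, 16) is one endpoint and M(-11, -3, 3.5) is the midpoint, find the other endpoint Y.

Y = 2M - X
  = (2·(-11) - (-5), 2·(-3) - 0, 2·3.5 - 16)
  = (-22 + 5, -6 + 0, 7 - 16)
  = (-17, -6, -9)

(-17, -6, -9)


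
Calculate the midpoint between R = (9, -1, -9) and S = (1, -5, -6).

M = ((x₁+x₂)/2, (y₁+y₂)/2, (z₁+z₂)/2)
  = ((9 + 1)/2, (-1 - 5)/2, (-9 - 6)/2)
  = (10/2, -6/2, -15/2)
  = (5, -3, -7.5)

(5, -3, -7.5)


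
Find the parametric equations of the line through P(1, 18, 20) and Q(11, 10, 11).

Direction vector d = Q - P = (11 - 1, 10 - 18, 11 - 20) = (10, -8, -9)
Parametric form r = P + t·d:
x = 1 + 10t, y = 18 - 8t, z = 20 - 9t

x = 1 + 10t, y = 18 - 8t, z = 20 - 9t


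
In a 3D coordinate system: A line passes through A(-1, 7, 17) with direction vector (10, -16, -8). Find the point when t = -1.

P(t) = A + t·d
  = (-1 + 10·(-1), 7 + (-16)·(-1), 17 + (-8)·(-1))
  = (-1 - 10, 7 + 16, 17 + 8)
  = (-11, 23, 25)

(-11, 23, 25)


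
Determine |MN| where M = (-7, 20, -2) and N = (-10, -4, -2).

d = √[(x₂-x₁)² + (y₂-y₁)² + (z₂-z₁)²]
  = √[(-3)² + (-24)² + 0²]
  = √[9 + 576 + 0]
  = √585
  ≈ 24.19

24.19


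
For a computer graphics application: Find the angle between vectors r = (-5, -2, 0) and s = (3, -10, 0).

r·s = (-5)·3 + (-2)·(-10) + 0·0 = -15 + 20 + 0 = 5
|r| = √((-5)² + (-2)² + 0²) = √29 ≈ 5.385
|s| = √(3² + (-10)² + 0²) = √109 ≈ 10.44
cos θ = (r·s)/(|r||s|) = 5/(5.385·10.44) ≈ 0.08893
θ = arccos(0.08893) ≈ 84.9°

84.9°


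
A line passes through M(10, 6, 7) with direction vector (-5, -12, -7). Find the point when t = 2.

P(t) = M + t·d
  = (10 + (-5)·2, 6 + (-12)·2, 7 + (-7)·2)
  = (10 - 10, 6 - 24, 7 - 14)
  = (0, -18, -7)

(0, -18, -7)


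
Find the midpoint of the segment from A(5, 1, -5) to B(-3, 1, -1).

M = ((x₁+x₂)/2, (y₁+y₂)/2, (z₁+z₂)/2)
  = ((5 - 3)/2, (1 + 1)/2, (-5 - 1)/2)
  = (2/2, 2/2, -6/2)
  = (1, 1, -3)

(1, 1, -3)


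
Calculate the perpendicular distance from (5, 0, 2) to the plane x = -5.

distance = |a·x₀ + b·y₀ + c·z₀ - d| / √(a² + b² + c²)
  = |1·5 + 0·0 + 0·2 - (-5)| / √(1² + 0² + 0²)
  = |5 + 0 + 0 + 5| / √(1 + 0 + 0)
  = |10| / √1
  = 10 / 1
  ≈ 10

10


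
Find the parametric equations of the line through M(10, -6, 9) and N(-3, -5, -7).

Direction vector d = N - M = (-3 - 10, -5 + 6, -7 - 9) = (-13, 1, -16)
Parametric form r = M + t·d:
x = 10 - 13t, y = -6 + t, z = 9 - 16t

x = 10 - 13t, y = -6 + t, z = 9 - 16t


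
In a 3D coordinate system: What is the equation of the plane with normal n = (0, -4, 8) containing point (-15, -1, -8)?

The plane through P with normal n = (a, b, c) satisfies n·(r - P) = 0,
i.e. ax + by + cz = a·x₀ + b·y₀ + c·z₀.
d = 0·(-15) + (-4)·(-1) + 8·(-8)
  = 0 + 4 - 64
  = -60
Equation: -4y + 8z = -60

-4y + 8z = -60


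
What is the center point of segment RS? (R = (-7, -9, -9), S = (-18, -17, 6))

M = ((x₁+x₂)/2, (y₁+y₂)/2, (z₁+z₂)/2)
  = ((-7 - 18)/2, (-9 - 17)/2, (-9 + 6)/2)
  = (-25/2, -26/2, -3/2)
  = (-12.5, -13, -1.5)

(-12.5, -13, -1.5)


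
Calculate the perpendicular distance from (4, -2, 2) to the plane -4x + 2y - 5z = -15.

distance = |a·x₀ + b·y₀ + c·z₀ - d| / √(a² + b² + c²)
  = |(-4)·4 + 2·(-2) + (-5)·2 - (-15)| / √((-4)² + 2² + (-5)²)
  = |-16 - 4 - 10 + 15| / √(16 + 4 + 25)
  = |-15| / √45
  = 15 / 6.708
  ≈ 2.236

2.236


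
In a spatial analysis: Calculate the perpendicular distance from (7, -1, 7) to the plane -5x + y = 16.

distance = |a·x₀ + b·y₀ + c·z₀ - d| / √(a² + b² + c²)
  = |(-5)·7 + 1·(-1) + 0·7 - 16| / √((-5)² + 1² + 0²)
  = |-35 - 1 + 0 - 16| / √(25 + 1 + 0)
  = |-52| / √26
  = 52 / 5.099
  ≈ 10.2

10.2


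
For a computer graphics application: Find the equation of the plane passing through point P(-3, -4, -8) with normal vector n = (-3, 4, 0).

The plane through P with normal n = (a, b, c) satisfies n·(r - P) = 0,
i.e. ax + by + cz = a·x₀ + b·y₀ + c·z₀.
d = (-3)·(-3) + 4·(-4) + 0·(-8)
  = 9 - 16 + 0
  = -7
Equation: -3x + 4y = -7

-3x + 4y = -7


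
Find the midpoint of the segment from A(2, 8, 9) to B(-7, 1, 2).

M = ((x₁+x₂)/2, (y₁+y₂)/2, (z₁+z₂)/2)
  = ((2 - 7)/2, (8 + 1)/2, (9 + 2)/2)
  = (-5/2, 9/2, 11/2)
  = (-2.5, 4.5, 5.5)

(-2.5, 4.5, 5.5)


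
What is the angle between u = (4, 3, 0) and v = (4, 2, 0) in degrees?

u·v = 4·4 + 3·2 + 0·0 = 16 + 6 + 0 = 22
|u| = √(4² + 3² + 0²) = √25 ≈ 5
|v| = √(4² + 2² + 0²) = √20 ≈ 4.472
cos θ = (u·v)/(|u||v|) = 22/(5·4.472) ≈ 0.9839
θ = arccos(0.9839) ≈ 10.3°

10.3°


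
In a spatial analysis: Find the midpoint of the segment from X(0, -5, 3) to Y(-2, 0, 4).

M = ((x₁+x₂)/2, (y₁+y₂)/2, (z₁+z₂)/2)
  = ((0 - 2)/2, (-5 + 0)/2, (3 + 4)/2)
  = (-2/2, -5/2, 7/2)
  = (-1, -2.5, 3.5)

(-1, -2.5, 3.5)


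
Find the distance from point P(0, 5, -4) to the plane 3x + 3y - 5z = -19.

distance = |a·x₀ + b·y₀ + c·z₀ - d| / √(a² + b² + c²)
  = |3·0 + 3·5 + (-5)·(-4) - (-19)| / √(3² + 3² + (-5)²)
  = |0 + 15 + 20 + 19| / √(9 + 9 + 25)
  = |54| / √43
  = 54 / 6.557
  ≈ 8.235

8.235


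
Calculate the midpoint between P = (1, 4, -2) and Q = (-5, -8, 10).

M = ((x₁+x₂)/2, (y₁+y₂)/2, (z₁+z₂)/2)
  = ((1 - 5)/2, (4 - 8)/2, (-2 + 10)/2)
  = (-4/2, -4/2, 8/2)
  = (-2, -2, 4)

(-2, -2, 4)


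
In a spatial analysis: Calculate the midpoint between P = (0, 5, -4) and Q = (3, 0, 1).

M = ((x₁+x₂)/2, (y₁+y₂)/2, (z₁+z₂)/2)
  = ((0 + 3)/2, (5 + 0)/2, (-4 + 1)/2)
  = (3/2, 5/2, -3/2)
  = (1.5, 2.5, -1.5)

(1.5, 2.5, -1.5)


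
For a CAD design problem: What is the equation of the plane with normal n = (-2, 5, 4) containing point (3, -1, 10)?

The plane through P with normal n = (a, b, c) satisfies n·(r - P) = 0,
i.e. ax + by + cz = a·x₀ + b·y₀ + c·z₀.
d = (-2)·3 + 5·(-1) + 4·10
  = -6 - 5 + 40
  = 29
Equation: -2x + 5y + 4z = 29

-2x + 5y + 4z = 29


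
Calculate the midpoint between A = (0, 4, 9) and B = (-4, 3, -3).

M = ((x₁+x₂)/2, (y₁+y₂)/2, (z₁+z₂)/2)
  = ((0 - 4)/2, (4 + 3)/2, (9 - 3)/2)
  = (-4/2, 7/2, 6/2)
  = (-2, 3.5, 3)

(-2, 3.5, 3)


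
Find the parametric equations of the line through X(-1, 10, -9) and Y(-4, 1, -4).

Direction vector d = Y - X = (-4 + 1, 1 - 10, -4 + 9) = (-3, -9, 5)
Parametric form r = X + t·d:
x = -1 - 3t, y = 10 - 9t, z = -9 + 5t

x = -1 - 3t, y = 10 - 9t, z = -9 + 5t


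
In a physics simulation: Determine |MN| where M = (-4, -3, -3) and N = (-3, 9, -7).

d = √[(x₂-x₁)² + (y₂-y₁)² + (z₂-z₁)²]
  = √[1² + 12² + (-4)²]
  = √[1 + 144 + 16]
  = √161
  ≈ 12.69

12.69


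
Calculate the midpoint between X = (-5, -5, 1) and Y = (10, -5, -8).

M = ((x₁+x₂)/2, (y₁+y₂)/2, (z₁+z₂)/2)
  = ((-5 + 10)/2, (-5 - 5)/2, (1 - 8)/2)
  = (5/2, -10/2, -7/2)
  = (2.5, -5, -3.5)

(2.5, -5, -3.5)


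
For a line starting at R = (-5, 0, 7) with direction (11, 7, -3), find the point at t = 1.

P(t) = R + t·d
  = (-5 + 11·1, 0 + 7·1, 7 + (-3)·1)
  = (-5 + 11, 0 + 7, 7 - 3)
  = (6, 7, 4)

(6, 7, 4)


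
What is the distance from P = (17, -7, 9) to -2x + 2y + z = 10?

distance = |a·x₀ + b·y₀ + c·z₀ - d| / √(a² + b² + c²)
  = |(-2)·17 + 2·(-7) + 1·9 - 10| / √((-2)² + 2² + 1²)
  = |-34 - 14 + 9 - 10| / √(4 + 4 + 1)
  = |-49| / √9
  = 49 / 3
  ≈ 16.33

16.33


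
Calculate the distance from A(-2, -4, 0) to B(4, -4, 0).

d = √[(x₂-x₁)² + (y₂-y₁)² + (z₂-z₁)²]
  = √[6² + 0² + 0²]
  = √[36 + 0 + 0]
  = √36
  ≈ 6

6


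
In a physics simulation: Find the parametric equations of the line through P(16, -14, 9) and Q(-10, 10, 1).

Direction vector d = Q - P = (-10 - 16, 10 + 14, 1 - 9) = (-26, 24, -8)
Parametric form r = P + t·d:
x = 16 - 26t, y = -14 + 24t, z = 9 - 8t

x = 16 - 26t, y = -14 + 24t, z = 9 - 8t


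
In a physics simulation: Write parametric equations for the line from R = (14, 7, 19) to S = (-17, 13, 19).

Direction vector d = S - R = (-17 - 14, 13 - 7, 19 - 19) = (-31, 6, 0)
Parametric form r = R + t·d:
x = 14 - 31t, y = 7 + 6t, z = 19

x = 14 - 31t, y = 7 + 6t, z = 19


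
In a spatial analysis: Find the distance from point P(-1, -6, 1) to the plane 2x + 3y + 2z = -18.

distance = |a·x₀ + b·y₀ + c·z₀ - d| / √(a² + b² + c²)
  = |2·(-1) + 3·(-6) + 2·1 - (-18)| / √(2² + 3² + 2²)
  = |-2 - 18 + 2 + 18| / √(4 + 9 + 4)
  = |0| / √17
  = 0 / 4.123
  ≈ 0

0


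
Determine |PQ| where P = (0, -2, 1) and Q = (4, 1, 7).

d = √[(x₂-x₁)² + (y₂-y₁)² + (z₂-z₁)²]
  = √[4² + 3² + 6²]
  = √[16 + 9 + 36]
  = √61
  ≈ 7.81

7.81


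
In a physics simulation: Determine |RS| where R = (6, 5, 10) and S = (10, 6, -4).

d = √[(x₂-x₁)² + (y₂-y₁)² + (z₂-z₁)²]
  = √[4² + 1² + (-14)²]
  = √[16 + 1 + 196]
  = √213
  ≈ 14.59

14.59


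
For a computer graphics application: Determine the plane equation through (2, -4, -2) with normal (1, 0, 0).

The plane through P with normal n = (a, b, c) satisfies n·(r - P) = 0,
i.e. ax + by + cz = a·x₀ + b·y₀ + c·z₀.
d = 1·2 + 0·(-4) + 0·(-2)
  = 2 + 0 + 0
  = 2
Equation: x = 2

x = 2


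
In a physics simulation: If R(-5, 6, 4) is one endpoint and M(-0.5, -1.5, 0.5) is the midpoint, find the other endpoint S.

S = 2M - R
  = (2·(-0.5) - (-5), 2·(-1.5) - 6, 2·0.5 - 4)
  = (-1 + 5, -3 - 6, 1 - 4)
  = (4, -9, -3)

(4, -9, -3)


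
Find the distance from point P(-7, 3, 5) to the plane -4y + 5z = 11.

distance = |a·x₀ + b·y₀ + c·z₀ - d| / √(a² + b² + c²)
  = |0·(-7) + (-4)·3 + 5·5 - 11| / √(0² + (-4)² + 5²)
  = |0 - 12 + 25 - 11| / √(0 + 16 + 25)
  = |2| / √41
  = 2 / 6.403
  ≈ 0.3123

0.3123


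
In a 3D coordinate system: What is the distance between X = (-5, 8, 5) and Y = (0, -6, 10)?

d = √[(x₂-x₁)² + (y₂-y₁)² + (z₂-z₁)²]
  = √[5² + (-14)² + 5²]
  = √[25 + 196 + 25]
  = √246
  ≈ 15.68

15.68


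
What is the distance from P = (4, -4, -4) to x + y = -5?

distance = |a·x₀ + b·y₀ + c·z₀ - d| / √(a² + b² + c²)
  = |1·4 + 1·(-4) + 0·(-4) - (-5)| / √(1² + 1² + 0²)
  = |4 - 4 + 0 + 5| / √(1 + 1 + 0)
  = |5| / √2
  = 5 / 1.414
  ≈ 3.536

3.536


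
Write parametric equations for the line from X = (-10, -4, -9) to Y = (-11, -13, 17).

Direction vector d = Y - X = (-11 + 10, -13 + 4, 17 + 9) = (-1, -9, 26)
Parametric form r = X + t·d:
x = -10 - t, y = -4 - 9t, z = -9 + 26t

x = -10 - t, y = -4 - 9t, z = -9 + 26t


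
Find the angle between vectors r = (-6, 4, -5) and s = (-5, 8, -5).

r·s = (-6)·(-5) + 4·8 + (-5)·(-5) = 30 + 32 + 25 = 87
|r| = √((-6)² + 4² + (-5)²) = √77 ≈ 8.775
|s| = √((-5)² + 8² + (-5)²) = √114 ≈ 10.68
cos θ = (r·s)/(|r||s|) = 87/(8.775·10.68) ≈ 0.9286
θ = arccos(0.9286) ≈ 21.78°

21.78°


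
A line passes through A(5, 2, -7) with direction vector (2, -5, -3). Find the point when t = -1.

P(t) = A + t·d
  = (5 + 2·(-1), 2 + (-5)·(-1), -7 + (-3)·(-1))
  = (5 - 2, 2 + 5, -7 + 3)
  = (3, 7, -4)

(3, 7, -4)


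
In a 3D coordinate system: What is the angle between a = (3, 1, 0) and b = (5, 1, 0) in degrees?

a·b = 3·5 + 1·1 + 0·0 = 15 + 1 + 0 = 16
|a| = √(3² + 1² + 0²) = √10 ≈ 3.162
|b| = √(5² + 1² + 0²) = √26 ≈ 5.099
cos θ = (a·b)/(|a||b|) = 16/(3.162·5.099) ≈ 0.9923
θ = arccos(0.9923) ≈ 7.125°

7.125°


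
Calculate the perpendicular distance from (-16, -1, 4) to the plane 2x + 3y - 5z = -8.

distance = |a·x₀ + b·y₀ + c·z₀ - d| / √(a² + b² + c²)
  = |2·(-16) + 3·(-1) + (-5)·4 - (-8)| / √(2² + 3² + (-5)²)
  = |-32 - 3 - 20 + 8| / √(4 + 9 + 25)
  = |-47| / √38
  = 47 / 6.164
  ≈ 7.624

7.624


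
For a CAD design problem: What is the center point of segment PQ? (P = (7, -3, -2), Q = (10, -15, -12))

M = ((x₁+x₂)/2, (y₁+y₂)/2, (z₁+z₂)/2)
  = ((7 + 10)/2, (-3 - 15)/2, (-2 - 12)/2)
  = (17/2, -18/2, -14/2)
  = (8.5, -9, -7)

(8.5, -9, -7)


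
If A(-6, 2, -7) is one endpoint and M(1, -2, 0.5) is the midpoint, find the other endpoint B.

B = 2M - A
  = (2·1 - (-6), 2·(-2) - 2, 2·0.5 - (-7))
  = (2 + 6, -4 - 2, 1 + 7)
  = (8, -6, 8)

(8, -6, 8)


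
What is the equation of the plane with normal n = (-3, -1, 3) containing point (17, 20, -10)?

The plane through P with normal n = (a, b, c) satisfies n·(r - P) = 0,
i.e. ax + by + cz = a·x₀ + b·y₀ + c·z₀.
d = (-3)·17 + (-1)·20 + 3·(-10)
  = -51 - 20 - 30
  = -101
Equation: -3x - y + 3z = -101

-3x - y + 3z = -101


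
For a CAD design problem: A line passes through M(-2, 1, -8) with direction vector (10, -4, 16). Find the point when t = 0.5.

P(t) = M + t·d
  = (-2 + 10·0.5, 1 + (-4)·0.5, -8 + 16·0.5)
  = (-2 + 5, 1 - 2, -8 + 8)
  = (3, -1, 0)

(3, -1, 0)


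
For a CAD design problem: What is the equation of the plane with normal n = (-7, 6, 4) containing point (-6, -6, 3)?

The plane through P with normal n = (a, b, c) satisfies n·(r - P) = 0,
i.e. ax + by + cz = a·x₀ + b·y₀ + c·z₀.
d = (-7)·(-6) + 6·(-6) + 4·3
  = 42 - 36 + 12
  = 18
Equation: -7x + 6y + 4z = 18

-7x + 6y + 4z = 18


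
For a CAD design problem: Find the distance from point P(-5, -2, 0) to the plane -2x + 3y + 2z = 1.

distance = |a·x₀ + b·y₀ + c·z₀ - d| / √(a² + b² + c²)
  = |(-2)·(-5) + 3·(-2) + 2·0 - 1| / √((-2)² + 3² + 2²)
  = |10 - 6 + 0 - 1| / √(4 + 9 + 4)
  = |3| / √17
  = 3 / 4.123
  ≈ 0.7276

0.7276


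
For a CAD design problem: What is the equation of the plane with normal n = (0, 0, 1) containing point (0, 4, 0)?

The plane through P with normal n = (a, b, c) satisfies n·(r - P) = 0,
i.e. ax + by + cz = a·x₀ + b·y₀ + c·z₀.
d = 0·0 + 0·4 + 1·0
  = 0 + 0 + 0
  = 0
Equation: z = 0

z = 0


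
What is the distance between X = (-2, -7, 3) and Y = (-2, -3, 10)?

d = √[(x₂-x₁)² + (y₂-y₁)² + (z₂-z₁)²]
  = √[0² + 4² + 7²]
  = √[0 + 16 + 49]
  = √65
  ≈ 8.062

8.062


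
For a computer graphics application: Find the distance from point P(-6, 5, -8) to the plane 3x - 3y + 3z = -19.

distance = |a·x₀ + b·y₀ + c·z₀ - d| / √(a² + b² + c²)
  = |3·(-6) + (-3)·5 + 3·(-8) - (-19)| / √(3² + (-3)² + 3²)
  = |-18 - 15 - 24 + 19| / √(9 + 9 + 9)
  = |-38| / √27
  = 38 / 5.196
  ≈ 7.313

7.313
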